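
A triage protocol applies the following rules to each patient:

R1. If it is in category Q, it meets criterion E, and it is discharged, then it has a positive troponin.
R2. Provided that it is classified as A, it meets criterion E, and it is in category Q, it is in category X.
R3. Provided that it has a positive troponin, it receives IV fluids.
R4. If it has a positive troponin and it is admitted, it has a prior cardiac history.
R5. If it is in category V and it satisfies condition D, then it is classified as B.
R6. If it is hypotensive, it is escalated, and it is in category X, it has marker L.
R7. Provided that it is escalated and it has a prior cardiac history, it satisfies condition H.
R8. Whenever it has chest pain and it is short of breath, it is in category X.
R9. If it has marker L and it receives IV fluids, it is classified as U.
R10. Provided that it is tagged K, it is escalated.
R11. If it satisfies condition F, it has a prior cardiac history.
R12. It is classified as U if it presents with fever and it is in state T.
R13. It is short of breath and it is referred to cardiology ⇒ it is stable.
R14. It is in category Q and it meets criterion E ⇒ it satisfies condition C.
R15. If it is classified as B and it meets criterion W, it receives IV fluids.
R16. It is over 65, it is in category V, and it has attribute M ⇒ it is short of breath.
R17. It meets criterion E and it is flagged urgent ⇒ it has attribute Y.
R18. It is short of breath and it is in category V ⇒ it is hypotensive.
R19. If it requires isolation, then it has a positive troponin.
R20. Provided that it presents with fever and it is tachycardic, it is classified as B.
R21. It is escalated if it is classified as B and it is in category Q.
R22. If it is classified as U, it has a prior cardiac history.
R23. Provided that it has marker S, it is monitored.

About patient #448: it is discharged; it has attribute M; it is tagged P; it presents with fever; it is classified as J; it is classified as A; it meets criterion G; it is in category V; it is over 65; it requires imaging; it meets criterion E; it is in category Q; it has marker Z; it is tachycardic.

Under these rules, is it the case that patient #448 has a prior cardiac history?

By R1 (it is in category Q, it meets criterion E, it is discharged): it has a positive troponin.
By R2 (it is classified as A, it meets criterion E, it is in category Q): it is in category X.
By R3 (it has a positive troponin): it receives IV fluids.
By R16 (it is over 65, it is in category V, it has attribute M): it is short of breath.
By R18 (it is short of breath, it is in category V): it is hypotensive.
By R20 (it presents with fever, it is tachycardic): it is classified as B.
By R21 (it is classified as B, it is in category Q): it is escalated.
By R6 (it is hypotensive, it is escalated, it is in category X): it has marker L.
By R9 (it has marker L, it receives IV fluids): it is classified as U.
By R22 (it is classified as U): it has a prior cardiac history.

Yes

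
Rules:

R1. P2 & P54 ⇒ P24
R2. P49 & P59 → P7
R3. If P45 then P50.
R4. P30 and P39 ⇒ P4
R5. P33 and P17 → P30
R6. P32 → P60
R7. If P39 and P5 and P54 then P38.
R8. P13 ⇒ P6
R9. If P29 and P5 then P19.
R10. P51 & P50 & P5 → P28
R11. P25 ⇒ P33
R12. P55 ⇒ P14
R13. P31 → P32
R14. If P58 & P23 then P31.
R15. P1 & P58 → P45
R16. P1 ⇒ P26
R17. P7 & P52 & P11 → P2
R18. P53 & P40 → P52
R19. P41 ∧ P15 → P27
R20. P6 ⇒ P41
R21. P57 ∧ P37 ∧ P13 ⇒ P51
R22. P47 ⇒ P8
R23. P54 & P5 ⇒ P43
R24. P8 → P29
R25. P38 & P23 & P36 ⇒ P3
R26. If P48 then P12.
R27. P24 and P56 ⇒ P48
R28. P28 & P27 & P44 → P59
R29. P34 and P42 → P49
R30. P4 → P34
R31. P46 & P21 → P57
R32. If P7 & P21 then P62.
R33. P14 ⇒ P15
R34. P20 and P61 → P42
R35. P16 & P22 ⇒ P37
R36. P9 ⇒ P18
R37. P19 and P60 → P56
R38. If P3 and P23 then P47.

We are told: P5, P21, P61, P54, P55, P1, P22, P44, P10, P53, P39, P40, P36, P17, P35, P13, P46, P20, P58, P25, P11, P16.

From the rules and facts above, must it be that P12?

No

Forward chaining from the given facts derives: P38, P6, P33, P14, P45, P26, P52, P41, P43, P57, P15, P42, P37, P50, P30, P27, P51, P4, P28, P59, P34, P49, P7, P2, P62, P24.
The only rule concluding P12 is R26, which needs P48; that is never established.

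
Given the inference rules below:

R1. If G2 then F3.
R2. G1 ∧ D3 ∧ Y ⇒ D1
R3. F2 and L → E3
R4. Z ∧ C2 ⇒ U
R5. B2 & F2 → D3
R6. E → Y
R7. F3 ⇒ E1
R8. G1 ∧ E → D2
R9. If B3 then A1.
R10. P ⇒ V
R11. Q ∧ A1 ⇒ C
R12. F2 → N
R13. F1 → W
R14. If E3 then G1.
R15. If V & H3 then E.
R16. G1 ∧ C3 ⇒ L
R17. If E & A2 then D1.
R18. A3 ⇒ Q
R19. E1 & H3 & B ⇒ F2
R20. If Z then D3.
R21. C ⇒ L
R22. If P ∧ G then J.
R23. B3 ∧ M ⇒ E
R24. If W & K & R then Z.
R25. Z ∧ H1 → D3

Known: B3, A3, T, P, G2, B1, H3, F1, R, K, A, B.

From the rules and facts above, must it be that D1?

Yes

F3  (by R1: G2)
E1  (by R7: F3)
A1  (by R9: B3)
V  (by R10: P)
W  (by R13: F1)
E  (by R15: V, H3)
Q  (by R18: A3)
F2  (by R19: E1, H3, B)
Z  (by R24: W, K, R)
Y  (by R6: E)
C  (by R11: Q, A1)
D3  (by R20: Z)
L  (by R21: C)
E3  (by R3: F2, L)
G1  (by R14: E3)
D1  (by R2: G1, D3, Y)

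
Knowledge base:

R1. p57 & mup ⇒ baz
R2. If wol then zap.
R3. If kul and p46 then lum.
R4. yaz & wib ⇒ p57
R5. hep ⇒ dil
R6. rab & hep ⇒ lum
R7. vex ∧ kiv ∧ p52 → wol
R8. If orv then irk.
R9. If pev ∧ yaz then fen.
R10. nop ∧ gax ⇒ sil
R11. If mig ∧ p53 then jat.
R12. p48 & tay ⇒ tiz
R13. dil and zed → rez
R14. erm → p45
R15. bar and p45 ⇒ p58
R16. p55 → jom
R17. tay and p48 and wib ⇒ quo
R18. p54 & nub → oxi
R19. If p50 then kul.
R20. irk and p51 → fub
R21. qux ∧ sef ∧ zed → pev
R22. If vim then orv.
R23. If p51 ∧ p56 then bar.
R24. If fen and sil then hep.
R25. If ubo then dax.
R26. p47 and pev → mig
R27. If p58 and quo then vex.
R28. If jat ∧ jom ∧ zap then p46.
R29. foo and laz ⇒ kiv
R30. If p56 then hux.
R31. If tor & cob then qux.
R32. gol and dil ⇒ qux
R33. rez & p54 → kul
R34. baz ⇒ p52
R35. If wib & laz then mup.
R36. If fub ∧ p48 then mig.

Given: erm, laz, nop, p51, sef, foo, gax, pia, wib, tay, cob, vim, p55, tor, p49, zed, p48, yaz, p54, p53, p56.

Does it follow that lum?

Yes

p57  (by R4: yaz, wib)
sil  (by R10: nop, gax)
p45  (by R14: erm)
jom  (by R16: p55)
quo  (by R17: tay, p48, wib)
orv  (by R22: vim)
bar  (by R23: p51, p56)
kiv  (by R29: foo, laz)
qux  (by R31: tor, cob)
mup  (by R35: wib, laz)
baz  (by R1: p57, mup)
irk  (by R8: orv)
p58  (by R15: bar, p45)
fub  (by R20: irk, p51)
pev  (by R21: qux, sef, zed)
vex  (by R27: p58, quo)
p52  (by R34: baz)
mig  (by R36: fub, p48)
wol  (by R7: vex, kiv, p52)
fen  (by R9: pev, yaz)
jat  (by R11: mig, p53)
hep  (by R24: fen, sil)
zap  (by R2: wol)
dil  (by R5: hep)
rez  (by R13: dil, zed)
p46  (by R28: jat, jom, zap)
kul  (by R33: rez, p54)
lum  (by R3: kul, p46)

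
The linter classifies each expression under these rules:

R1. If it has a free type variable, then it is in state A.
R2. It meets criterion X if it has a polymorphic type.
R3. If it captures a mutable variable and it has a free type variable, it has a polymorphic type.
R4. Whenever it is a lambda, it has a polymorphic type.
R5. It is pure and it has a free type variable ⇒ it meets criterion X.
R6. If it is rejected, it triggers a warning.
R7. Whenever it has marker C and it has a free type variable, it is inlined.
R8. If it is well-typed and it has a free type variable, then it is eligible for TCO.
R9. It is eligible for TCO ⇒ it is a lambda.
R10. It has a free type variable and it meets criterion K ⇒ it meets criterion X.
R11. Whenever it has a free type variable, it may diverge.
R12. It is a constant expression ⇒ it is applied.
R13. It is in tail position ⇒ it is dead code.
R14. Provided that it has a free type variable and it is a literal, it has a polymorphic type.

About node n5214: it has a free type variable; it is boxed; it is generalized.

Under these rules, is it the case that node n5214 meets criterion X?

Forward chaining from the given facts derives: is in state A, may diverge.
Rules concluding "it meets criterion X": R2 needs "it has a polymorphic type"; R5 needs "it is pure"; R10 needs "it meets criterion K" — none of these are established.

No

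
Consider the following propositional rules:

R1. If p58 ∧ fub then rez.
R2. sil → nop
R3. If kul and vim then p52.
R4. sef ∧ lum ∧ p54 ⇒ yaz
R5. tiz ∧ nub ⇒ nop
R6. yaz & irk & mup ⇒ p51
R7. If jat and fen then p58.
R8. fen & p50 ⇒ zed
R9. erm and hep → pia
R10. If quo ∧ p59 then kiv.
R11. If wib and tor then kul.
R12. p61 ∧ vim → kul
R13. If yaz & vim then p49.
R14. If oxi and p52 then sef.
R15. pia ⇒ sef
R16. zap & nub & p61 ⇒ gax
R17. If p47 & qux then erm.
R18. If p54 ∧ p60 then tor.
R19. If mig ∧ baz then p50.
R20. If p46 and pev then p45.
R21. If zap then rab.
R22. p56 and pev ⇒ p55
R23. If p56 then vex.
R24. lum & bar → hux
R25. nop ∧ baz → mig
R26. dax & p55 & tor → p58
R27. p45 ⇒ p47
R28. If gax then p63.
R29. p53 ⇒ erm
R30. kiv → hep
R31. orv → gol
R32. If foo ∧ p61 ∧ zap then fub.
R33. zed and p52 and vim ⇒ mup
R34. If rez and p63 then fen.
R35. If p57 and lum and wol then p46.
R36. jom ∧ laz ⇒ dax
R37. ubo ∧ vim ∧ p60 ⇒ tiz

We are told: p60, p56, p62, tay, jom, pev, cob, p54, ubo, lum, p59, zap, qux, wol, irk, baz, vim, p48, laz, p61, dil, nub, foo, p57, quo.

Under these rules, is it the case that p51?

kiv  (by R10: quo, p59)
kul  (by R12: p61, vim)
gax  (by R16: zap, nub, p61)
tor  (by R18: p54, p60)
p55  (by R22: p56, pev)
p63  (by R28: gax)
hep  (by R30: kiv)
fub  (by R32: foo, p61, zap)
p46  (by R35: p57, lum, wol)
dax  (by R36: jom, laz)
tiz  (by R37: ubo, vim, p60)
p52  (by R3: kul, vim)
nop  (by R5: tiz, nub)
p45  (by R20: p46, pev)
mig  (by R25: nop, baz)
p58  (by R26: dax, p55, tor)
p47  (by R27: p45)
rez  (by R1: p58, fub)
erm  (by R17: p47, qux)
p50  (by R19: mig, baz)
fen  (by R34: rez, p63)
zed  (by R8: fen, p50)
pia  (by R9: erm, hep)
sef  (by R15: pia)
mup  (by R33: zed, p52, vim)
yaz  (by R4: sef, lum, p54)
p51  (by R6: yaz, irk, mup)

Yes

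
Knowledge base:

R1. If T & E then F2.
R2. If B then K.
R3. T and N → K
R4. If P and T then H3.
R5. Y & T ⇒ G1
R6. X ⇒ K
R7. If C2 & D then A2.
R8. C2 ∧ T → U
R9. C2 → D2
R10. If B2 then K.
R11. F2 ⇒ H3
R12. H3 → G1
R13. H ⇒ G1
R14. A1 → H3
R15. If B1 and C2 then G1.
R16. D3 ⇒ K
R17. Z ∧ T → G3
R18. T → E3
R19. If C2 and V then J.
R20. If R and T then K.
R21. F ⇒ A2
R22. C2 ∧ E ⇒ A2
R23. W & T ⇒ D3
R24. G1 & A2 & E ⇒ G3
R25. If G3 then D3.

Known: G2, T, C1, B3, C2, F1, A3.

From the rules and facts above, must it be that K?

No

Forward chaining from the given facts derives: U, D2, E3.
Rules concluding K: R2 needs B; R3 needs N; R6 needs X; R10 needs B2; R16 needs D3; R20 needs R — none of these are established.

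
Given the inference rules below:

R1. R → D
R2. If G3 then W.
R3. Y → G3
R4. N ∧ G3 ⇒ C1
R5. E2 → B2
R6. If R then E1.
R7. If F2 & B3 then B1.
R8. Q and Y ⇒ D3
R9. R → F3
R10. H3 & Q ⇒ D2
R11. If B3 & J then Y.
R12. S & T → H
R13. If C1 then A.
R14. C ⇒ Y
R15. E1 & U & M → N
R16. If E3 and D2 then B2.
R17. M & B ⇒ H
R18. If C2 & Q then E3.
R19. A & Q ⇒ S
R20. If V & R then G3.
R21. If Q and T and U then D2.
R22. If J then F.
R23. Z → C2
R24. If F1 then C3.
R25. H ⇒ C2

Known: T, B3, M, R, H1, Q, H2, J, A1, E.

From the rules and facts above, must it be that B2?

Forward chaining from the given facts derives: D, E1, F3, Y, F, G3, D3, W.
Rules concluding B2: R5 needs E2; R16 needs E3 — none of these are established.

No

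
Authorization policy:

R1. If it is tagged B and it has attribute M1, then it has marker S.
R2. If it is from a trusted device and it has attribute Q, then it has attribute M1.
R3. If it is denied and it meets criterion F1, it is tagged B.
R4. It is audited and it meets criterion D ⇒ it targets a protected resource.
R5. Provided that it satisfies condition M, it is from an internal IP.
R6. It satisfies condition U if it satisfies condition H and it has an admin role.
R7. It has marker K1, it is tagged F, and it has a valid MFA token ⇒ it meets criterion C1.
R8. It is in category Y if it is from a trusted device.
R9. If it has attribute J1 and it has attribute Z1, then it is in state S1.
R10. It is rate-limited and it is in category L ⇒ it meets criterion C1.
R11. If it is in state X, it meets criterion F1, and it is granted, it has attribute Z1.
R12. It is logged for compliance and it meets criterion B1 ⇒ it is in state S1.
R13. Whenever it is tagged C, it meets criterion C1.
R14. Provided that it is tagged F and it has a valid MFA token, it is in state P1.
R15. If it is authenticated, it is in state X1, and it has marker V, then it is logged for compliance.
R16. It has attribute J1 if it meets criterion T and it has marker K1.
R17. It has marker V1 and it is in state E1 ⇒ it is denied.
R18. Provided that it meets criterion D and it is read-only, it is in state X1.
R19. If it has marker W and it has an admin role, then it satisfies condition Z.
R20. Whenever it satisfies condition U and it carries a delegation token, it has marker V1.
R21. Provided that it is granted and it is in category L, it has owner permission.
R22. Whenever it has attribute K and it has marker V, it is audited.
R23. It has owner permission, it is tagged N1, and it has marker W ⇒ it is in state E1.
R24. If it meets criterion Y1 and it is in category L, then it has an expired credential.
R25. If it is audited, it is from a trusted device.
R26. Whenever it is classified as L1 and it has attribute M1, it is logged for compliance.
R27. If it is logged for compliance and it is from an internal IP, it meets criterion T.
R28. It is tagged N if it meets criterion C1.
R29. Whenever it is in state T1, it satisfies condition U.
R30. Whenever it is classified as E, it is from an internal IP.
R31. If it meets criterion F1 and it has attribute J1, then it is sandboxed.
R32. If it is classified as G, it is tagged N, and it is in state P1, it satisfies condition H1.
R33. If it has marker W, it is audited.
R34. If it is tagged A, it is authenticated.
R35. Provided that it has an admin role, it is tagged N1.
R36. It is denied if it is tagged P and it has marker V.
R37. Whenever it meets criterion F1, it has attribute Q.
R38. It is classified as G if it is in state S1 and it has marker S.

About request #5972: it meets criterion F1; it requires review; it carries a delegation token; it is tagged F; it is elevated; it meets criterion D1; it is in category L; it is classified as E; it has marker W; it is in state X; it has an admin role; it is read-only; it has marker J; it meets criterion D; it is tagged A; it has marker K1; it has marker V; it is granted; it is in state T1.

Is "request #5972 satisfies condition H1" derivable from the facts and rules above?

Forward chaining from the given facts derives: has attribute Z1, is in state X1, satisfies condition Z, has owner permission, satisfies condition U, is from an internal IP, is audited, is authenticated, is tagged N1, has attribute Q, targets a protected resource, is logged for compliance, has marker V1, is in state E1, is from a trusted device, meets criterion T, has attribute M1, is in category Y, has attribute J1, is denied, is sandboxed, is tagged B, is in state S1, has marker S, is classified as G.
The only rule concluding "it satisfies condition H1" is R32, which needs "it is tagged N"; that is never established.

No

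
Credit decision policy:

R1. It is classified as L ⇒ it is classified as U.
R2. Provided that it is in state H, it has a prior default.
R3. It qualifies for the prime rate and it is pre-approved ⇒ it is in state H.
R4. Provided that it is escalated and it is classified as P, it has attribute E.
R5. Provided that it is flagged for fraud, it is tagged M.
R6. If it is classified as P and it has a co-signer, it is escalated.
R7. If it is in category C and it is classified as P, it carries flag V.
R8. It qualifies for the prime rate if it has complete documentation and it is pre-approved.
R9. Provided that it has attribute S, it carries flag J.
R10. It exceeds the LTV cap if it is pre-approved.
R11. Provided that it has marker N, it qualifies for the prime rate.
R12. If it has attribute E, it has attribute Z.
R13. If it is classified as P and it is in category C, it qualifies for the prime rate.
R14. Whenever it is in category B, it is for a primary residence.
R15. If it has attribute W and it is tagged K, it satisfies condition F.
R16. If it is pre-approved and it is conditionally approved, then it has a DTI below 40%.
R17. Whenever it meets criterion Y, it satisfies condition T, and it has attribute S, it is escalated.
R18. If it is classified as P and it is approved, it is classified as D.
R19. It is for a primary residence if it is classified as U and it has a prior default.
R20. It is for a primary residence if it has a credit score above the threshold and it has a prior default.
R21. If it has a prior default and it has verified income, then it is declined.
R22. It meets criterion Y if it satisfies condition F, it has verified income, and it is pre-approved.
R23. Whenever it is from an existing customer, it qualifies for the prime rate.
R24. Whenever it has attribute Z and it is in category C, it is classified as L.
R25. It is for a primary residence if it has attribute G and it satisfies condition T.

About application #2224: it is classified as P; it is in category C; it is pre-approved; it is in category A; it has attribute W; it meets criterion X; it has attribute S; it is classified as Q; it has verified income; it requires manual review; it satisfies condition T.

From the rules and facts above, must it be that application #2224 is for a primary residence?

Forward chaining from the given facts derives: carries flag V, carries flag J, exceeds the LTV cap, qualifies for the prime rate, is in state H, has a prior default, is declined.
Rules concluding "it is for a primary residence": R14 needs "it is in category B"; R19 needs "it is classified as U"; R20 needs "it has a credit score above the threshold"; R25 needs "it has attribute G" — none of these are established.

No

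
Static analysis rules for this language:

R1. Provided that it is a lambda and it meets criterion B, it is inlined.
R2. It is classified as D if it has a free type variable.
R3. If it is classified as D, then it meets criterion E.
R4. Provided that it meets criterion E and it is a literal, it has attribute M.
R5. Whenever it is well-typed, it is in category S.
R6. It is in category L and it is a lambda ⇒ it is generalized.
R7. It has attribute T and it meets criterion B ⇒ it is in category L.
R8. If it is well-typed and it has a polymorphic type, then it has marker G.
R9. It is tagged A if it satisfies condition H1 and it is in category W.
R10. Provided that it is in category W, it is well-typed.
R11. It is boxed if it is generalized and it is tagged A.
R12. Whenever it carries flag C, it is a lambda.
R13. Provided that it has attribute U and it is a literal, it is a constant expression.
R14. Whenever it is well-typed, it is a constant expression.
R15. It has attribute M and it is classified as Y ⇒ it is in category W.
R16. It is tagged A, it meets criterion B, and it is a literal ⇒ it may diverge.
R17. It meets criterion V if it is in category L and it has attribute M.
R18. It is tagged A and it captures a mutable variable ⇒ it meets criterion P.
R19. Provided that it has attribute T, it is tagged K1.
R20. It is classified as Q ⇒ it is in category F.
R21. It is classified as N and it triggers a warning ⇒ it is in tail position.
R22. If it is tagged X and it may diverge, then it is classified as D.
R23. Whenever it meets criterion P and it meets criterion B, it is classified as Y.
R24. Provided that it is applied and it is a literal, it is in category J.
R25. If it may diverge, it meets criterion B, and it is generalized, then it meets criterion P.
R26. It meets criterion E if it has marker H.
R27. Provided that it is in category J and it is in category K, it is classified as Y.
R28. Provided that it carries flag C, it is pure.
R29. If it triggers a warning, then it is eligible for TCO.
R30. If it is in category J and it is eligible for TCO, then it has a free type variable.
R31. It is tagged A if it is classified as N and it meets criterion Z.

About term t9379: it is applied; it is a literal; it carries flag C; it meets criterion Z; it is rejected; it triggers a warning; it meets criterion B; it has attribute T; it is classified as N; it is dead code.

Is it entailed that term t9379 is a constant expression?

By R7 (it has attribute T, it meets criterion B): it is in category L.
By R12 (it carries flag C): it is a lambda.
By R24 (it is applied, it is a literal): it is in category J.
By R29 (it triggers a warning): it is eligible for TCO.
By R30 (it is in category J, it is eligible for TCO): it has a free type variable.
By R31 (it is classified as N, it meets criterion Z): it is tagged A.
By R2 (it has a free type variable): it is classified as D.
By R3 (it is classified as D): it meets criterion E.
By R4 (it meets criterion E, it is a literal): it has attribute M.
By R6 (it is in category L, it is a lambda): it is generalized.
By R16 (it is tagged A, it meets criterion B, it is a literal): it may diverge.
By R25 (it may diverge, it meets criterion B, it is generalized): it meets criterion P.
By R23 (it meets criterion P, it meets criterion B): it is classified as Y.
By R15 (it has attribute M, it is classified as Y): it is in category W.
By R10 (it is in category W): it is well-typed.
By R14 (it is well-typed): it is a constant expression.

Yes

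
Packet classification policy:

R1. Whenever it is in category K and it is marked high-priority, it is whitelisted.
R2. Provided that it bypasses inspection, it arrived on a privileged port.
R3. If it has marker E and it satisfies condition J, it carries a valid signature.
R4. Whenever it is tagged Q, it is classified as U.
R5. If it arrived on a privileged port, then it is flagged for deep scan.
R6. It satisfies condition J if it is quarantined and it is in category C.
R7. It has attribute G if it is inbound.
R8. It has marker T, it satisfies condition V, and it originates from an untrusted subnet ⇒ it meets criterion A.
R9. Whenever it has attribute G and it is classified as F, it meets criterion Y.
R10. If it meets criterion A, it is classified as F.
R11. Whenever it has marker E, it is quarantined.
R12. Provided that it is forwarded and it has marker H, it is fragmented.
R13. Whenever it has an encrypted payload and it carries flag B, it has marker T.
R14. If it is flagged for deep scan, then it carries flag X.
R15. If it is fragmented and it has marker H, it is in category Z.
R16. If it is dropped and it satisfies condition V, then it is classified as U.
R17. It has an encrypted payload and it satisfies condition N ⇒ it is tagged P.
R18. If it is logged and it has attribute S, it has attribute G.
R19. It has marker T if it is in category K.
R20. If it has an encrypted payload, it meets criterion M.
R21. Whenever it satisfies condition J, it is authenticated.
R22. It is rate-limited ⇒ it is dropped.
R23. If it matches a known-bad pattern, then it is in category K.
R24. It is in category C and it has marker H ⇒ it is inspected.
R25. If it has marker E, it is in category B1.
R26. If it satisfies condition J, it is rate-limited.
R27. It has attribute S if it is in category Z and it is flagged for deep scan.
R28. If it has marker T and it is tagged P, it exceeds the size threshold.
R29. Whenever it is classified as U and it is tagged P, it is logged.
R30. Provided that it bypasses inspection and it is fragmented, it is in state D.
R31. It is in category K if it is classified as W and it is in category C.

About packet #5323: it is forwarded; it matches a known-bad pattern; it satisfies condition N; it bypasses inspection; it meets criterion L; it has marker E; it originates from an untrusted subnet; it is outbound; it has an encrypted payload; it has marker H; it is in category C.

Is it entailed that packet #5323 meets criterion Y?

Forward chaining from the given facts derives: arrived on a privileged port, is flagged for deep scan, is quarantined, is fragmented, carries flag X, is in category Z, is tagged P, meets criterion M, is in category K, is inspected, is in category B1, has attribute S, is in state D, satisfies condition J, has marker T, is authenticated, is rate-limited, exceeds the size threshold, carries a valid signature, is dropped.
The only rule concluding "it meets criterion Y" is R9, which needs "it has attribute G"; that is never established.

No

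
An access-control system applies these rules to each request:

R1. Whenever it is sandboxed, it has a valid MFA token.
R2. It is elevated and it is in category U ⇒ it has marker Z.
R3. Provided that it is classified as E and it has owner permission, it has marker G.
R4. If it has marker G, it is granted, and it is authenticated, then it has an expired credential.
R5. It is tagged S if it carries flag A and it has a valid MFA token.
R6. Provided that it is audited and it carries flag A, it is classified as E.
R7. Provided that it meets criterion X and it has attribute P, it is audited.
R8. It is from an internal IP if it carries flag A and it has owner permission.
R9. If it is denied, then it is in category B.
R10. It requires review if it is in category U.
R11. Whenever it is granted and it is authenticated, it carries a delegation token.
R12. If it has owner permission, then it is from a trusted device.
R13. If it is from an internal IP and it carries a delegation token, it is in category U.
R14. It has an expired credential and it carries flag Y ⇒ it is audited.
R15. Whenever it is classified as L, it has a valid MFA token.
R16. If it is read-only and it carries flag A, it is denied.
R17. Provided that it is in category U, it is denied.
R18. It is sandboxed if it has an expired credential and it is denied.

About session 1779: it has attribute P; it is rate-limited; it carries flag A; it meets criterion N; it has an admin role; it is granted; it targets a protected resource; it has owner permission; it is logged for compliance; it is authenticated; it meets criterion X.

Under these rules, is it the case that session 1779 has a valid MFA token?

By R7 (it meets criterion X, it has attribute P): it is audited.
By R8 (it carries flag A, it has owner permission): it is from an internal IP.
By R11 (it is granted, it is authenticated): it carries a delegation token.
By R13 (it is from an internal IP, it carries a delegation token): it is in category U.
By R17 (it is in category U): it is denied.
By R6 (it is audited, it carries flag A): it is classified as E.
By R3 (it is classified as E, it has owner permission): it has marker G.
By R4 (it has marker G, it is granted, it is authenticated): it has an expired credential.
By R18 (it has an expired credential, it is denied): it is sandboxed.
By R1 (it is sandboxed): it has a valid MFA token.

Yes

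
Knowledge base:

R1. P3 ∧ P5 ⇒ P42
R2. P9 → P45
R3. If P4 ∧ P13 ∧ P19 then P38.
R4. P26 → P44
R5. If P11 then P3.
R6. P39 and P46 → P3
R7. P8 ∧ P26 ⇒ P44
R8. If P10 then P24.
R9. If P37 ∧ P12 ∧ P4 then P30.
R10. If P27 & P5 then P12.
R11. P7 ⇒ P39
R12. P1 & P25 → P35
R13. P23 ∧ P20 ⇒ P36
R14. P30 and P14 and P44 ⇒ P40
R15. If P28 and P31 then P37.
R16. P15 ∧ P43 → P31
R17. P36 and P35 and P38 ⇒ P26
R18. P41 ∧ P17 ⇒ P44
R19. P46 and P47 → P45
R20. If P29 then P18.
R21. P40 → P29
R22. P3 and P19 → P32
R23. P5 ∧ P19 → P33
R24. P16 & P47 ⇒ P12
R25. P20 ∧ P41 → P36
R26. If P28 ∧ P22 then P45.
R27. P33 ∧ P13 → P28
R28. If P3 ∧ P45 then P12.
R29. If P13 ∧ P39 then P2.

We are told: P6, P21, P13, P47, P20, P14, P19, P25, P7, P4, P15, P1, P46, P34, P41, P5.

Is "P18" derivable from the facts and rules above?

Forward chaining from the given facts derives: P38, P39, P35, P45, P33, P36, P28, P2, P3, P26, P32, P12, P42, P44.
The only rule concluding P18 is R20, which needs P29; that is never established.

No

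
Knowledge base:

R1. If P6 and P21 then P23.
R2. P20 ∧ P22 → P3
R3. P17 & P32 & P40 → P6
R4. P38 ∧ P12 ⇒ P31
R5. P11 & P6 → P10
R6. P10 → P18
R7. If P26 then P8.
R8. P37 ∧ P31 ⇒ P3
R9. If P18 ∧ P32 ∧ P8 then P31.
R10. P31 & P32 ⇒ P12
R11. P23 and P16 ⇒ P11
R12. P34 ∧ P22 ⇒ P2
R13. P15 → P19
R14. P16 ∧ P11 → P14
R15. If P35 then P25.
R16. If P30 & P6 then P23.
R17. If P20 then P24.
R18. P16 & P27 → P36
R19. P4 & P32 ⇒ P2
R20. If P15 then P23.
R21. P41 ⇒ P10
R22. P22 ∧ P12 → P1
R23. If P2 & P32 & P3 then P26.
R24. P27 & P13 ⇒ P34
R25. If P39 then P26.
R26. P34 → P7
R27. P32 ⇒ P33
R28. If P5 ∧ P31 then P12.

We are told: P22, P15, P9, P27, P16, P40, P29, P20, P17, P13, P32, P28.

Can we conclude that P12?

P3  (by R2: P20, P22)
P6  (by R3: P17, P32, P40)
P23  (by R20: P15)
P34  (by R24: P27, P13)
P11  (by R11: P23, P16)
P2  (by R12: P34, P22)
P26  (by R23: P2, P32, P3)
P10  (by R5: P11, P6)
P18  (by R6: P10)
P8  (by R7: P26)
P31  (by R9: P18, P32, P8)
P12  (by R10: P31, P32)

Yes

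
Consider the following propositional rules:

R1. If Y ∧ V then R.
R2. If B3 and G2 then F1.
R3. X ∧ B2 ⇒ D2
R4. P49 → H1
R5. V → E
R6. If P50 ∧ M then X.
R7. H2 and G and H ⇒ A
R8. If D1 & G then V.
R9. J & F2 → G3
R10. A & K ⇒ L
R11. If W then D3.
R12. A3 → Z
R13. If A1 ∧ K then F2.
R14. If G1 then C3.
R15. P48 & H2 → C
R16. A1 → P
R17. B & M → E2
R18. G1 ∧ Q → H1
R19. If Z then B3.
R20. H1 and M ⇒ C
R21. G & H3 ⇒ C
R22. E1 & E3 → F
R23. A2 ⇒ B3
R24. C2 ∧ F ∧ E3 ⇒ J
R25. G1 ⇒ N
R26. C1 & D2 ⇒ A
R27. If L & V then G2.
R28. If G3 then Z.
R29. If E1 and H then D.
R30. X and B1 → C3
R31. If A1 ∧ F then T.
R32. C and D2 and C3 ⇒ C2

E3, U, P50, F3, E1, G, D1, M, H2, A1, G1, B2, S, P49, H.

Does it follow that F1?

Forward chaining from the given facts derives: H1, X, A, V, C3, P, C, F, N, D, T, D2, E, C2, J.
The only rule concluding F1 is R2, which needs B3; that is never established.

No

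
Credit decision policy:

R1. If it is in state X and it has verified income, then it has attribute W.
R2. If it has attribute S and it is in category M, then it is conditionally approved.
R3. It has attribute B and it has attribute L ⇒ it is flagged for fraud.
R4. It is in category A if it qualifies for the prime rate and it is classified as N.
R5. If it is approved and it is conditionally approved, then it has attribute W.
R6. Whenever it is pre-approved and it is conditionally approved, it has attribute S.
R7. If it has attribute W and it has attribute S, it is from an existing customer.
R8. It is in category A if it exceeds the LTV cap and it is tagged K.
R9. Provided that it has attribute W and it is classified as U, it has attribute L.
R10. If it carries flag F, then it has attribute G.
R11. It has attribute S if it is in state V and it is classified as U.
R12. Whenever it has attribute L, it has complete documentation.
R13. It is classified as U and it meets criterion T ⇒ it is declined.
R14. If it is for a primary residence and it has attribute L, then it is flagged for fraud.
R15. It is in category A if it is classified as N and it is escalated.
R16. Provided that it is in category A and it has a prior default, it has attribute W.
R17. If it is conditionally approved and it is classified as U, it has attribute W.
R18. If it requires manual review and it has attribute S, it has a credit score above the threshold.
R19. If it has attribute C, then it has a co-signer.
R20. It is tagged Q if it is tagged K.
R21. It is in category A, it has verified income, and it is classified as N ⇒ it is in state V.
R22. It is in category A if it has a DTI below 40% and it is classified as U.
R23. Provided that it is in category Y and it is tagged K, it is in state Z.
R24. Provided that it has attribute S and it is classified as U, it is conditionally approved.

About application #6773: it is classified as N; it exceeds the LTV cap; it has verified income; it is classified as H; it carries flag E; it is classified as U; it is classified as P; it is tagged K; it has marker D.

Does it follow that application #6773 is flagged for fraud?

No

Forward chaining from the given facts derives: is in category A, is tagged Q, is in state V, has attribute S, is conditionally approved, has attribute W, is from an existing customer, has attribute L, has complete documentation.
Rules concluding "it is flagged for fraud": R3 needs "it has attribute B"; R14 needs "it is for a primary residence" — none of these are established.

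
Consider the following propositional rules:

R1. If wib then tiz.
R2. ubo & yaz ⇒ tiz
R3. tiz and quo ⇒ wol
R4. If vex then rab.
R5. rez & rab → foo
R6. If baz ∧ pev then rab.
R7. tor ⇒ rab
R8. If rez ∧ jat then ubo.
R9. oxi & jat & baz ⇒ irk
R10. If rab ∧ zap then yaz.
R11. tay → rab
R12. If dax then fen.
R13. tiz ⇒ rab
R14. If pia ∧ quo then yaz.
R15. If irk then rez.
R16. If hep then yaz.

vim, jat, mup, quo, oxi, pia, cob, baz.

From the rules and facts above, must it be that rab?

irk  (by R9: oxi, jat, baz)
yaz  (by R14: pia, quo)
rez  (by R15: irk)
ubo  (by R8: rez, jat)
tiz  (by R2: ubo, yaz)
rab  (by R13: tiz)

Yes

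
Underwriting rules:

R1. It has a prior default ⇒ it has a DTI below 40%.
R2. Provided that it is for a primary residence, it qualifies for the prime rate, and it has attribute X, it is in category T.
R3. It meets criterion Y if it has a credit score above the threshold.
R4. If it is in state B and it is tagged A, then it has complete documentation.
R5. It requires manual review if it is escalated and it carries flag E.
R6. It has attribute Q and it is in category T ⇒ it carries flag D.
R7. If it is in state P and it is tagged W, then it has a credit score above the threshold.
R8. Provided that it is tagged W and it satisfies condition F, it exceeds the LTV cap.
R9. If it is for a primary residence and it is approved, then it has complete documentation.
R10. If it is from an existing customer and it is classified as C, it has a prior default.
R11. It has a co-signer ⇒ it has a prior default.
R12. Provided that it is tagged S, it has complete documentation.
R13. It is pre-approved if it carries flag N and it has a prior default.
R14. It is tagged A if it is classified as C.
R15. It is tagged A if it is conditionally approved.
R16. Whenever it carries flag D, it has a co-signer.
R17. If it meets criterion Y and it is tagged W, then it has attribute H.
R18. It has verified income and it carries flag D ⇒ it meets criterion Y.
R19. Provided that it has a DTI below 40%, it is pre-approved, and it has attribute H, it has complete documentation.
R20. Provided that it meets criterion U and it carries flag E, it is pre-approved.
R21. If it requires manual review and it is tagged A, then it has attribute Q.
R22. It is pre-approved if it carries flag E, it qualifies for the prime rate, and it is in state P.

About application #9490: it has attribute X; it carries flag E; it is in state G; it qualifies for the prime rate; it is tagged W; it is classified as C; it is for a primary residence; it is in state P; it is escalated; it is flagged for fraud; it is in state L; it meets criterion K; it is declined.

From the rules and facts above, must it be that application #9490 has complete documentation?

By R2 (it is for a primary residence, it qualifies for the prime rate, it has attribute X): it is in category T.
By R5 (it is escalated, it carries flag E): it requires manual review.
By R7 (it is in state P, it is tagged W): it has a credit score above the threshold.
By R14 (it is classified as C): it is tagged A.
By R21 (it requires manual review, it is tagged A): it has attribute Q.
By R22 (it carries flag E, it qualifies for the prime rate, it is in state P): it is pre-approved.
By R3 (it has a credit score above the threshold): it meets criterion Y.
By R6 (it has attribute Q, it is in category T): it carries flag D.
By R16 (it carries flag D): it has a co-signer.
By R17 (it meets criterion Y, it is tagged W): it has attribute H.
By R11 (it has a co-signer): it has a prior default.
By R1 (it has a prior default): it has a DTI below 40%.
By R19 (it has a DTI below 40%, it is pre-approved, it has attribute H): it has complete documentation.

Yes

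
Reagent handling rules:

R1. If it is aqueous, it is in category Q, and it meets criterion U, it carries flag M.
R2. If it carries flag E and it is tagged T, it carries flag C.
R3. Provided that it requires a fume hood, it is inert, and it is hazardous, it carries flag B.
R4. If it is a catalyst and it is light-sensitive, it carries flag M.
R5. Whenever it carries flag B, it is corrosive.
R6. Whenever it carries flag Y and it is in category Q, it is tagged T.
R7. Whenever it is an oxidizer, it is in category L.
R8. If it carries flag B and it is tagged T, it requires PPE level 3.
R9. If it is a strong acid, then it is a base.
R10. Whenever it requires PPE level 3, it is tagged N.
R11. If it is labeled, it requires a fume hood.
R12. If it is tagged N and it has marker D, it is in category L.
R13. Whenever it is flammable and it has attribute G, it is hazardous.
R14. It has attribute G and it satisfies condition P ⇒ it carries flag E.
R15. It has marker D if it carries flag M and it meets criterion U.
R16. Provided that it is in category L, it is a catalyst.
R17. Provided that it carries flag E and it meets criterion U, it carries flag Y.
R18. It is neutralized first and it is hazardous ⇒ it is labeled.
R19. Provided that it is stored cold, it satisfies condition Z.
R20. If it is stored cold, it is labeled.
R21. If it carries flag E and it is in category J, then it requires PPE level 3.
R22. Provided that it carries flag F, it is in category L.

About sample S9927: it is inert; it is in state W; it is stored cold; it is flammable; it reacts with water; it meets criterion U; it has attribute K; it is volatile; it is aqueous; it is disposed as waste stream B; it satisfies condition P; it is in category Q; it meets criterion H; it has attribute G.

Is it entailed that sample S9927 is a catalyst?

Yes

By R1 (it is aqueous, it is in category Q, it meets criterion U): it carries flag M.
By R13 (it is flammable, it has attribute G): it is hazardous.
By R14 (it has attribute G, it satisfies condition P): it carries flag E.
By R15 (it carries flag M, it meets criterion U): it has marker D.
By R17 (it carries flag E, it meets criterion U): it carries flag Y.
By R20 (it is stored cold): it is labeled.
By R6 (it carries flag Y, it is in category Q): it is tagged T.
By R11 (it is labeled): it requires a fume hood.
By R3 (it requires a fume hood, it is inert, it is hazardous): it carries flag B.
By R8 (it carries flag B, it is tagged T): it requires PPE level 3.
By R10 (it requires PPE level 3): it is tagged N.
By R12 (it is tagged N, it has marker D): it is in category L.
By R16 (it is in category L): it is a catalyst.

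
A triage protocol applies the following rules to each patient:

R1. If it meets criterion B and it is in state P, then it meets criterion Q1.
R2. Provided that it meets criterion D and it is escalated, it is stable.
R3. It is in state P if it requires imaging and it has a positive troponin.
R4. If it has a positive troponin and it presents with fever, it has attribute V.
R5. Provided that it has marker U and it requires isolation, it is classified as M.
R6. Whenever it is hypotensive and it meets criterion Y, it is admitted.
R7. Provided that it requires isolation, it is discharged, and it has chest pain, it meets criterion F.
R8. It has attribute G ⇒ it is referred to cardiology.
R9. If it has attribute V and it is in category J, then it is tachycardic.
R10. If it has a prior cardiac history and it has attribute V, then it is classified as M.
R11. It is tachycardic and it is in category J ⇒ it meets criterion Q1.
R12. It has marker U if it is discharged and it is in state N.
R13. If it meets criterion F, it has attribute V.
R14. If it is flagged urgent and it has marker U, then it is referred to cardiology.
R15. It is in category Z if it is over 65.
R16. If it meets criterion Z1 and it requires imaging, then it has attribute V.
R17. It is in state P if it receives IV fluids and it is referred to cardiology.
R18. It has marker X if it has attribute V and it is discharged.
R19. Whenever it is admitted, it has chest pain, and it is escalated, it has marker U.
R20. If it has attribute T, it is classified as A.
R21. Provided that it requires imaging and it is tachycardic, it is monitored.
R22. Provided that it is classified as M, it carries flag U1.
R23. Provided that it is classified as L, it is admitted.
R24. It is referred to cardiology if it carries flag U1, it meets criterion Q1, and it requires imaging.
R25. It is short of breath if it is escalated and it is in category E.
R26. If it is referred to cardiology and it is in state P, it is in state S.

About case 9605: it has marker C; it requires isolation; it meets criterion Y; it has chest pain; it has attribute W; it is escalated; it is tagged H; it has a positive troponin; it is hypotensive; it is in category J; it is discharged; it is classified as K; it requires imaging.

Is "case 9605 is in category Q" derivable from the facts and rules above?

Forward chaining from the given facts derives: is in state P, is admitted, meets criterion F, has attribute V, has marker X, has marker U, is classified as M, is tachycardic, meets criterion Q1, is monitored, carries flag U1, is referred to cardiology, is in state S.
No rule has "it is in category Q" as its conclusion, and it is not among the given facts.

No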